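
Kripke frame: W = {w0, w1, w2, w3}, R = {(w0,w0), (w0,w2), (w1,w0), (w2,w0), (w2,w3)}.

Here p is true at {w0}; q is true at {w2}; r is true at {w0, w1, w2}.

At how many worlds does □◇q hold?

w0: successors {w0, w2}; ◇q there: w0:T, w2:F. ✗
w1: successors {w0}; ◇q there: w0:T. ✓
w2: successors {w0, w3}; ◇q there: w0:T, w3:F. ✗
w3: no successors, so □◇q holds vacuously. ✓
Satisfying worlds: {w1, w3}.

2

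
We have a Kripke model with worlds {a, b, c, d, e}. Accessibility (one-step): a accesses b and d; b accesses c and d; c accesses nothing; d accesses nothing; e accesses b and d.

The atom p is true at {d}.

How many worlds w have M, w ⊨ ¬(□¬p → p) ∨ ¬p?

4

a: ¬(□¬p → p) is F, ¬p is T. ✓
b: ¬(□¬p → p) is F, ¬p is T. ✓
c: ¬(□¬p → p) is T, ¬p is T. ✓
d: ¬(□¬p → p) is F, ¬p is F. ✗
e: ¬(□¬p → p) is F, ¬p is T. ✓
Satisfying worlds: {a, b, c, e}.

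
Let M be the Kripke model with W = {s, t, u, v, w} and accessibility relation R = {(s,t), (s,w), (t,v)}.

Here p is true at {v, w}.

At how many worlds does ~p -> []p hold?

4

s: ~p is T, []p is F. ✗
t: ~p is T, []p is T. ✓
u: ~p is T, []p is T. ✓
v: ~p is F, []p is T. ✓
w: ~p is F, []p is T. ✓
Satisfying worlds: {t, u, v, w}.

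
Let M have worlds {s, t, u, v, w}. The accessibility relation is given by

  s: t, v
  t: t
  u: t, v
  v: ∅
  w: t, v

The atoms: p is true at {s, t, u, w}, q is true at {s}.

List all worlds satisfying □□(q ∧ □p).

s: successors {t, v}; □(q ∧ □p) there: t:F, v:T. ✗
t: successors {t}; □(q ∧ □p) there: t:F. ✗
u: successors {t, v}; □(q ∧ □p) there: t:F, v:T. ✗
v: no successors, so □□(q ∧ □p) holds vacuously. ✓
w: successors {t, v}; □(q ∧ □p) there: t:F, v:T. ✗

{v}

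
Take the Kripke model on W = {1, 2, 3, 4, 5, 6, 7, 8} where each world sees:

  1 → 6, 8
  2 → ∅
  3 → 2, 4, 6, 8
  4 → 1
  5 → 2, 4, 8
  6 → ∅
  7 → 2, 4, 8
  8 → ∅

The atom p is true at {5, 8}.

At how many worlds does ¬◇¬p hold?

3

1: ◇¬p is T. ✗
2: ◇¬p is F. ✓
3: ◇¬p is T. ✗
4: ◇¬p is T. ✗
5: ◇¬p is T. ✗
6: ◇¬p is F. ✓
7: ◇¬p is T. ✗
8: ◇¬p is F. ✓
Satisfying worlds: {2, 6, 8}.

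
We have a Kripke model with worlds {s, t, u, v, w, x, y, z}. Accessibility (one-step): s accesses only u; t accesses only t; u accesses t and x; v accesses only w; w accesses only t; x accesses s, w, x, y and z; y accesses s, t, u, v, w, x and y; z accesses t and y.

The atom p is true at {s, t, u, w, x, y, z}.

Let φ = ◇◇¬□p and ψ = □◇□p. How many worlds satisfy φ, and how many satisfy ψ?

4 and 8

For ◇◇¬□p:
s: successors {u}; ◇¬□p there: u:F. ✗
t: successors {t}; ◇¬□p there: t:F. ✗
u: successors {t, x}; ◇¬□p there: t:F, x:T. ✓
v: successors {w}; ◇¬□p there: w:F. ✗
w: successors {t}; ◇¬□p there: t:F. ✗
x: successors {s, w, x, y, z}; ◇¬□p there: s:F, w:F, x:T, y:T, z:T. ✓
y: successors {s, t, u, v, w, x, y}; ◇¬□p there: s:F, t:F, u:F, v:F, w:F, x:T, y:T. ✓
z: successors {t, y}; ◇¬□p there: t:F, y:T. ✓
— 4 worlds.
For □◇□p:
s: successors {u}; ◇□p there: u:T. ✓
t: successors {t}; ◇□p there: t:T. ✓
u: successors {t, x}; ◇□p there: t:T, x:T. ✓
v: successors {w}; ◇□p there: w:T. ✓
w: successors {t}; ◇□p there: t:T. ✓
x: successors {s, w, x, y, z}; ◇□p there: s:T, w:T, x:T, y:T, z:T. ✓
y: successors {s, t, u, v, w, x, y}; ◇□p there: s:T, t:T, u:T, v:T, w:T, x:T, y:T. ✓
z: successors {t, y}; ◇□p there: t:T, y:T. ✓
— 8 worlds.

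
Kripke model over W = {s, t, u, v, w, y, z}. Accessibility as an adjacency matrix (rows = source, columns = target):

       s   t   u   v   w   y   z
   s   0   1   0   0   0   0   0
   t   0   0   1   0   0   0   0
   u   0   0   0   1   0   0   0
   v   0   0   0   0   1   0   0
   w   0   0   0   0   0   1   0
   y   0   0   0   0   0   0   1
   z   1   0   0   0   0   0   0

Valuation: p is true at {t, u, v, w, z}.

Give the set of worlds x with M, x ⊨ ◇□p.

s: successors {t}; □p there: t:T. ✓
t: successors {u}; □p there: u:T. ✓
u: successors {v}; □p there: v:T. ✓
v: successors {w}; □p there: w:F. ✗
w: successors {y}; □p there: y:T. ✓
y: successors {z}; □p there: z:F. ✗
z: successors {s}; □p there: s:T. ✓

{s, t, u, w, z}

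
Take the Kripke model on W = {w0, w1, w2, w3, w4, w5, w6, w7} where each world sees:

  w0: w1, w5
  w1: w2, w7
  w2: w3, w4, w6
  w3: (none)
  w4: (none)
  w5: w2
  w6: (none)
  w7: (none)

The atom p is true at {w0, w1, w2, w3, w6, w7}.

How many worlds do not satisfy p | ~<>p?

1

w0: p is T, ~<>p is F. ✓
w1: p is T, ~<>p is F. ✓
w2: p is T, ~<>p is F. ✓
w3: p is T, ~<>p is T. ✓
w4: p is F, ~<>p is T. ✓
w5: p is F, ~<>p is F. ✗
w6: p is T, ~<>p is T. ✓
w7: p is T, ~<>p is T. ✓
Satisfying worlds: {w0, w1, w2, w3, w4, w6, w7}.
So p | ~<>p fails at the other 1 world.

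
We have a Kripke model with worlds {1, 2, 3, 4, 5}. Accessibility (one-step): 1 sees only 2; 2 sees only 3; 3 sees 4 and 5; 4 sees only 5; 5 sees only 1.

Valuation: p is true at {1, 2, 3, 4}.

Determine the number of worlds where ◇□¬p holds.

1

1: successors {2}; □¬p there: 2:F. ✗
2: successors {3}; □¬p there: 3:F. ✗
3: successors {4, 5}; □¬p there: 4:T, 5:F. ✓
4: successors {5}; □¬p there: 5:F. ✗
5: successors {1}; □¬p there: 1:F. ✗
Satisfying worlds: {3}.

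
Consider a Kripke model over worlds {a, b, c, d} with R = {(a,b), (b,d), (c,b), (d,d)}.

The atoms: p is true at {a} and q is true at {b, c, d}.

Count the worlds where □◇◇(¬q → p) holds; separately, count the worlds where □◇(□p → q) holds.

For □◇◇(¬q → p):
a: successors {b}; ◇◇(¬q → p) there: b:T. ✓
b: successors {d}; ◇◇(¬q → p) there: d:T. ✓
c: successors {b}; ◇◇(¬q → p) there: b:T. ✓
d: successors {d}; ◇◇(¬q → p) there: d:T. ✓
— 4 worlds.
For □◇(□p → q):
a: successors {b}; ◇(□p → q) there: b:T. ✓
b: successors {d}; ◇(□p → q) there: d:T. ✓
c: successors {b}; ◇(□p → q) there: b:T. ✓
d: successors {d}; ◇(□p → q) there: d:T. ✓
— 4 worlds.

4 and 4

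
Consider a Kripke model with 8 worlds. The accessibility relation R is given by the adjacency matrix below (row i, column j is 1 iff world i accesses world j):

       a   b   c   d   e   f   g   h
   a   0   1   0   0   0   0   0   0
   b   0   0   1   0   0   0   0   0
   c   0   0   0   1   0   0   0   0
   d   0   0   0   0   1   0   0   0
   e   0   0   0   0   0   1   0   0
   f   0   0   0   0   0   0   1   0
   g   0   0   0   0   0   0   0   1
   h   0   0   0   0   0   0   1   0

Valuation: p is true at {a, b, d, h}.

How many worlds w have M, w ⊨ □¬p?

5

a: successors {b}; ¬p there: b:F. ✗
b: successors {c}; ¬p there: c:T. ✓
c: successors {d}; ¬p there: d:F. ✗
d: successors {e}; ¬p there: e:T. ✓
e: successors {f}; ¬p there: f:T. ✓
f: successors {g}; ¬p there: g:T. ✓
g: successors {h}; ¬p there: h:F. ✗
h: successors {g}; ¬p there: g:T. ✓
Satisfying worlds: {b, d, e, f, h}.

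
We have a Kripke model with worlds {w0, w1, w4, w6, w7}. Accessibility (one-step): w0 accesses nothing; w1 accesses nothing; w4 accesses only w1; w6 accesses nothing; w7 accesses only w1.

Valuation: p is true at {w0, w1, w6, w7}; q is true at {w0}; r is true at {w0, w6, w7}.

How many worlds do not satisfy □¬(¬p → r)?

2

w0: no successors, so □¬(¬p → r) holds vacuously. ✓
w1: no successors, so □¬(¬p → r) holds vacuously. ✓
w4: successors {w1}; ¬(¬p → r) there: w1:F. ✗
w6: no successors, so □¬(¬p → r) holds vacuously. ✓
w7: successors {w1}; ¬(¬p → r) there: w1:F. ✗
Satisfying worlds: {w0, w1, w6}.
So □¬(¬p → r) fails at the other 2 worlds.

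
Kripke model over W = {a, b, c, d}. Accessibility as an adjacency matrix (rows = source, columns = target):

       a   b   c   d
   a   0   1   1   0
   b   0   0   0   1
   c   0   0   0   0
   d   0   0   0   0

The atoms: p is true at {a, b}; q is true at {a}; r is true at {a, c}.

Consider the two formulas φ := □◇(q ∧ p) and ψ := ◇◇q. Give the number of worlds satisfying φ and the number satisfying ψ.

For □◇(q ∧ p):
a: successors {b, c}; ◇(q ∧ p) there: b:F, c:F. ✗
b: successors {d}; ◇(q ∧ p) there: d:F. ✗
c: no successors, so □◇(q ∧ p) holds vacuously. ✓
d: no successors, so □◇(q ∧ p) holds vacuously. ✓
— 2 worlds.
For ◇◇q:
a: successors {b, c}; ◇q there: b:F, c:F. ✗
b: successors {d}; ◇q there: d:F. ✗
c: no successors, so ◇◇q fails. ✗
d: no successors, so ◇◇q fails. ✗
— 0 worlds.

2 and 0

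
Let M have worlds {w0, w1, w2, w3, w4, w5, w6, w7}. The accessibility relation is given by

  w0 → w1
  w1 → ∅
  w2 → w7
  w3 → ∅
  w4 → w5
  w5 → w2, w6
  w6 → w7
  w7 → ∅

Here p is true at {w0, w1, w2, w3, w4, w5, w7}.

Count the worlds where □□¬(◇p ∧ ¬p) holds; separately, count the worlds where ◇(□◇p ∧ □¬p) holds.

For □□¬(◇p ∧ ¬p):
w0: successors {w1}; □¬(◇p ∧ ¬p) there: w1:T. ✓
w1: no successors, so □□¬(◇p ∧ ¬p) holds vacuously. ✓
w2: successors {w7}; □¬(◇p ∧ ¬p) there: w7:T. ✓
w3: no successors, so □□¬(◇p ∧ ¬p) holds vacuously. ✓
w4: successors {w5}; □¬(◇p ∧ ¬p) there: w5:F. ✗
w5: successors {w2, w6}; □¬(◇p ∧ ¬p) there: w2:T, w6:T. ✓
w6: successors {w7}; □¬(◇p ∧ ¬p) there: w7:T. ✓
w7: no successors, so □□¬(◇p ∧ ¬p) holds vacuously. ✓
— 7 worlds.
For ◇(□◇p ∧ □¬p):
w0: successors {w1}; □◇p ∧ □¬p there: w1:T. ✓
w1: no successors, so ◇(□◇p ∧ □¬p) fails. ✗
w2: successors {w7}; □◇p ∧ □¬p there: w7:T. ✓
w3: no successors, so ◇(□◇p ∧ □¬p) fails. ✗
w4: successors {w5}; □◇p ∧ □¬p there: w5:F. ✗
w5: successors {w2, w6}; □◇p ∧ □¬p there: w2:F, w6:F. ✗
w6: successors {w7}; □◇p ∧ □¬p there: w7:T. ✓
w7: no successors, so ◇(□◇p ∧ □¬p) fails. ✗
— 3 worlds.

7 and 3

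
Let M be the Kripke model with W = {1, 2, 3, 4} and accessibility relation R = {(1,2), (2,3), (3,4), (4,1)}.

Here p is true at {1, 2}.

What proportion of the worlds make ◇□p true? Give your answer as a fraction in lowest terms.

1/2

1: successors {2}; □p there: 2:F. ✗
2: successors {3}; □p there: 3:F. ✗
3: successors {4}; □p there: 4:T. ✓
4: successors {1}; □p there: 1:T. ✓
That's 2 of 4 worlds, so 2/4 = 1/2.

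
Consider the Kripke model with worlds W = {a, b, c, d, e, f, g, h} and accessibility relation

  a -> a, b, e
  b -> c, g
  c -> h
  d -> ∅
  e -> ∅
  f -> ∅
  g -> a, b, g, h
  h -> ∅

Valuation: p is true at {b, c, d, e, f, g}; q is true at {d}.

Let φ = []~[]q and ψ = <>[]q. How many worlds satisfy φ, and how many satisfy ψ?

For []~[]q:
a: successors {a, b, e}; ~[]q there: a:T, b:T, e:F. ✗
b: successors {c, g}; ~[]q there: c:T, g:T. ✓
c: successors {h}; ~[]q there: h:F. ✗
d: no successors, so []~[]q holds vacuously. ✓
e: no successors, so []~[]q holds vacuously. ✓
f: no successors, so []~[]q holds vacuously. ✓
g: successors {a, b, g, h}; ~[]q there: a:T, b:T, g:T, h:F. ✗
h: no successors, so []~[]q holds vacuously. ✓
— 5 worlds.
For <>[]q:
a: successors {a, b, e}; []q there: a:F, b:F, e:T. ✓
b: successors {c, g}; []q there: c:F, g:F. ✗
c: successors {h}; []q there: h:T. ✓
d: no successors, so <>[]q fails. ✗
e: no successors, so <>[]q fails. ✗
f: no successors, so <>[]q fails. ✗
g: successors {a, b, g, h}; []q there: a:F, b:F, g:F, h:T. ✓
h: no successors, so <>[]q fails. ✗
— 3 worlds.

5 and 3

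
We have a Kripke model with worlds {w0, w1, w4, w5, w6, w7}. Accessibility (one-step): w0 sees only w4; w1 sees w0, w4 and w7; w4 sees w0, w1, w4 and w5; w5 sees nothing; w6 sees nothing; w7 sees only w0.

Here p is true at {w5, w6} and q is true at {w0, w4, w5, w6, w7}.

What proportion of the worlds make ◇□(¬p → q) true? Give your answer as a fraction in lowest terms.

w0: successors {w4}; □(¬p → q) there: w4:F. ✗
w1: successors {w0, w4, w7}; □(¬p → q) there: w0:T, w4:F, w7:T. ✓
w4: successors {w0, w1, w4, w5}; □(¬p → q) there: w0:T, w1:T, w4:F, w5:T. ✓
w5: no successors, so ◇□(¬p → q) fails. ✗
w6: no successors, so ◇□(¬p → q) fails. ✗
w7: successors {w0}; □(¬p → q) there: w0:T. ✓
That's 3 of 6 worlds, so 3/6 = 1/2.

1/2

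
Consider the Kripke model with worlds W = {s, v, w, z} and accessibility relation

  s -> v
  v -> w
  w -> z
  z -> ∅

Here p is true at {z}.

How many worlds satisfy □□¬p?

s: successors {v}; □¬p there: v:T. ✓
v: successors {w}; □¬p there: w:F. ✗
w: successors {z}; □¬p there: z:T. ✓
z: no successors, so □□¬p holds vacuously. ✓
Satisfying worlds: {s, w, z}.

3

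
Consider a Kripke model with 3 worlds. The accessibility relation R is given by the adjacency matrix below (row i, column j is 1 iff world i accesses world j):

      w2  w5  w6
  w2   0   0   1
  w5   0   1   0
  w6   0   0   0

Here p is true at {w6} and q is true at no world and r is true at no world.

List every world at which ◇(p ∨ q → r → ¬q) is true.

w2: successors {w6}; p ∨ q → r → ¬q there: w6:T. ✓
w5: successors {w5}; p ∨ q → r → ¬q there: w5:T. ✓
w6: no successors, so ◇(p ∨ q → r → ¬q) fails. ✗

{w2, w5}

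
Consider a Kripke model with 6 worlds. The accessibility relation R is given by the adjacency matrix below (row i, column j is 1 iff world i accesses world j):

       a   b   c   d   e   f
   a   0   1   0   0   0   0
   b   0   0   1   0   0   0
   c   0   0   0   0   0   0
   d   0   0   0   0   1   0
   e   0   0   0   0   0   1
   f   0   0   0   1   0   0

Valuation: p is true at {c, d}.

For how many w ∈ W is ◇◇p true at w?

2

a: successors {b}; ◇p there: b:T. ✓
b: successors {c}; ◇p there: c:F. ✗
c: no successors, so ◇◇p fails. ✗
d: successors {e}; ◇p there: e:F. ✗
e: successors {f}; ◇p there: f:T. ✓
f: successors {d}; ◇p there: d:F. ✗
Satisfying worlds: {a, e}.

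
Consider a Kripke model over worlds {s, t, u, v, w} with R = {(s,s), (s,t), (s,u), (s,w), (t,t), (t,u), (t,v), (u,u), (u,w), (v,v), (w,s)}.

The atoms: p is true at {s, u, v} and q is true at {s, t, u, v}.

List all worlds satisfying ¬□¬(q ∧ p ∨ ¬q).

{s, t, u, v, w}

s: □¬(q ∧ p ∨ ¬q) is F. ✓
t: □¬(q ∧ p ∨ ¬q) is F. ✓
u: □¬(q ∧ p ∨ ¬q) is F. ✓
v: □¬(q ∧ p ∨ ¬q) is F. ✓
w: □¬(q ∧ p ∨ ¬q) is F. ✓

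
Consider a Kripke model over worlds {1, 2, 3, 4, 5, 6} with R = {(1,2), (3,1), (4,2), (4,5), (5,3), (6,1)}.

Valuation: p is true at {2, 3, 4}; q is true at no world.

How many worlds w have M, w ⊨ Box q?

1

1: successors {2}; q there: 2:F. ✗
2: no successors, so Box q holds vacuously. ✓
3: successors {1}; q there: 1:F. ✗
4: successors {2, 5}; q there: 2:F, 5:F. ✗
5: successors {3}; q there: 3:F. ✗
6: successors {1}; q there: 1:F. ✗
Satisfying worlds: {2}.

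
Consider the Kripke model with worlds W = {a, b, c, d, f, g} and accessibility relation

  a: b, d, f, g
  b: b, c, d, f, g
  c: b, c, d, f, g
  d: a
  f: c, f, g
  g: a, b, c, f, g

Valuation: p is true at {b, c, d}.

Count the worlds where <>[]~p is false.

a: successors {b, d, f, g}; []~p there: b:F, d:T, f:F, g:F. ✓
b: successors {b, c, d, f, g}; []~p there: b:F, c:F, d:T, f:F, g:F. ✓
c: successors {b, c, d, f, g}; []~p there: b:F, c:F, d:T, f:F, g:F. ✓
d: successors {a}; []~p there: a:F. ✗
f: successors {c, f, g}; []~p there: c:F, f:F, g:F. ✗
g: successors {a, b, c, f, g}; []~p there: a:F, b:F, c:F, f:F, g:F. ✗
Satisfying worlds: {a, b, c}.
So <>[]~p fails at the other 3 worlds.

3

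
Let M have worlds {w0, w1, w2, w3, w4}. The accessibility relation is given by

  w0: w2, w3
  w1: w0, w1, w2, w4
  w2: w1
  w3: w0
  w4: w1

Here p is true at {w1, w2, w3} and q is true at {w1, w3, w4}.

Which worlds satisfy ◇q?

{w0, w1, w2, w4}

w0: successors {w2, w3}; q there: w2:F, w3:T. ✓
w1: successors {w0, w1, w2, w4}; q there: w0:F, w1:T, w2:F, w4:T. ✓
w2: successors {w1}; q there: w1:T. ✓
w3: successors {w0}; q there: w0:F. ✗
w4: successors {w1}; q there: w1:T. ✓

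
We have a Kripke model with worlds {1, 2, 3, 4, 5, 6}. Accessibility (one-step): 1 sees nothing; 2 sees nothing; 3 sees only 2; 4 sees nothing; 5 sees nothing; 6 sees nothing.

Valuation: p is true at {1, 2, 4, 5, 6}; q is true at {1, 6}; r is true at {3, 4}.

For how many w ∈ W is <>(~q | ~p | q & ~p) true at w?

1: no successors, so <>(~q | ~p | q & ~p) fails. ✗
2: no successors, so <>(~q | ~p | q & ~p) fails. ✗
3: successors {2}; ~q | ~p | q & ~p there: 2:T. ✓
4: no successors, so <>(~q | ~p | q & ~p) fails. ✗
5: no successors, so <>(~q | ~p | q & ~p) fails. ✗
6: no successors, so <>(~q | ~p | q & ~p) fails. ✗
Satisfying worlds: {3}.

1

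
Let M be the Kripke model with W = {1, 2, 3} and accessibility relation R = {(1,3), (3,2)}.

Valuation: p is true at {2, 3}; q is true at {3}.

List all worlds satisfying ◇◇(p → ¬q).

1: successors {3}; ◇(p → ¬q) there: 3:T. ✓
2: no successors, so ◇◇(p → ¬q) fails. ✗
3: successors {2}; ◇(p → ¬q) there: 2:F. ✗

{1}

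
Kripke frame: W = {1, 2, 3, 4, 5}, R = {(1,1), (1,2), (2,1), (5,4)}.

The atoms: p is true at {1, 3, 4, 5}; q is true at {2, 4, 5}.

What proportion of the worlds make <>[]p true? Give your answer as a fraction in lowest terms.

1: successors {1, 2}; []p there: 1:F, 2:T. ✓
2: successors {1}; []p there: 1:F. ✗
3: no successors, so <>[]p fails. ✗
4: no successors, so <>[]p fails. ✗
5: successors {4}; []p there: 4:T. ✓
That's 2 of 5 worlds, so 2/5.

2/5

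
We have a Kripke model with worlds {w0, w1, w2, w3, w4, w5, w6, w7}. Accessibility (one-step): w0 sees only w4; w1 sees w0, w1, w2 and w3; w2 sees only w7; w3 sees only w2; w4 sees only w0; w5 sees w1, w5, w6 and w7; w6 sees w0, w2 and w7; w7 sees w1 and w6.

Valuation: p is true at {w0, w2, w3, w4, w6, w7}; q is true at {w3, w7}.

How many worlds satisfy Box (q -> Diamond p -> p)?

8

w0: successors {w4}; q -> Diamond p -> p there: w4:T. ✓
w1: successors {w0, w1, w2, w3}; q -> Diamond p -> p there: w0:T, w1:T, w2:T, w3:T. ✓
w2: successors {w7}; q -> Diamond p -> p there: w7:T. ✓
w3: successors {w2}; q -> Diamond p -> p there: w2:T. ✓
w4: successors {w0}; q -> Diamond p -> p there: w0:T. ✓
w5: successors {w1, w5, w6, w7}; q -> Diamond p -> p there: w1:T, w5:T, w6:T, w7:T. ✓
w6: successors {w0, w2, w7}; q -> Diamond p -> p there: w0:T, w2:T, w7:T. ✓
w7: successors {w1, w6}; q -> Diamond p -> p there: w1:T, w6:T. ✓
Satisfying worlds: {w0, w1, w2, w3, w4, w5, w6, w7}.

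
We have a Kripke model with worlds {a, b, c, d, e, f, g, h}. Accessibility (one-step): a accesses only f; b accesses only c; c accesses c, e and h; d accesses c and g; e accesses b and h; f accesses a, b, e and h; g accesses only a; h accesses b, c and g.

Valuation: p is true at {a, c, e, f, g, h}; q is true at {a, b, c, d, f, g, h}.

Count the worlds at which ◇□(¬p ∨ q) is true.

a: successors {f}; □(¬p ∨ q) there: f:F. ✗
b: successors {c}; □(¬p ∨ q) there: c:F. ✗
c: successors {c, e, h}; □(¬p ∨ q) there: c:F, e:T, h:T. ✓
d: successors {c, g}; □(¬p ∨ q) there: c:F, g:T. ✓
e: successors {b, h}; □(¬p ∨ q) there: b:T, h:T. ✓
f: successors {a, b, e, h}; □(¬p ∨ q) there: a:T, b:T, e:T, h:T. ✓
g: successors {a}; □(¬p ∨ q) there: a:T. ✓
h: successors {b, c, g}; □(¬p ∨ q) there: b:T, c:F, g:T. ✓
Satisfying worlds: {c, d, e, f, g, h}.

6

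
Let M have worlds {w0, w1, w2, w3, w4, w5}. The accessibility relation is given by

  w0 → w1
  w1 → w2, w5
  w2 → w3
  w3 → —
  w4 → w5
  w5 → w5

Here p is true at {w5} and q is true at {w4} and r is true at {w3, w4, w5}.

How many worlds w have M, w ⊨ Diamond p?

3

w0: successors {w1}; p there: w1:F. ✗
w1: successors {w2, w5}; p there: w2:F, w5:T. ✓
w2: successors {w3}; p there: w3:F. ✗
w3: no successors, so Diamond p fails. ✗
w4: successors {w5}; p there: w5:T. ✓
w5: successors {w5}; p there: w5:T. ✓
Satisfying worlds: {w1, w4, w5}.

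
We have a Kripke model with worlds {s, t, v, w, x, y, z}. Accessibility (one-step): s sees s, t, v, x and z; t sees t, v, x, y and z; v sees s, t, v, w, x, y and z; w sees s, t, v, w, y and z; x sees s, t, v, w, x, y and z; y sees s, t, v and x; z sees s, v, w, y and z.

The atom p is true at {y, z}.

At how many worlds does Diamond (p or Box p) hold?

s: successors {s, t, v, x, z}; p or Box p there: s:F, t:F, v:F, x:F, z:T. ✓
t: successors {t, v, x, y, z}; p or Box p there: t:F, v:F, x:F, y:T, z:T. ✓
v: successors {s, t, v, w, x, y, z}; p or Box p there: s:F, t:F, v:F, w:F, x:F, y:T, z:T. ✓
w: successors {s, t, v, w, y, z}; p or Box p there: s:F, t:F, v:F, w:F, y:T, z:T. ✓
x: successors {s, t, v, w, x, y, z}; p or Box p there: s:F, t:F, v:F, w:F, x:F, y:T, z:T. ✓
y: successors {s, t, v, x}; p or Box p there: s:F, t:F, v:F, x:F. ✗
z: successors {s, v, w, y, z}; p or Box p there: s:F, v:F, w:F, y:T, z:T. ✓
Satisfying worlds: {s, t, v, w, x, z}.

6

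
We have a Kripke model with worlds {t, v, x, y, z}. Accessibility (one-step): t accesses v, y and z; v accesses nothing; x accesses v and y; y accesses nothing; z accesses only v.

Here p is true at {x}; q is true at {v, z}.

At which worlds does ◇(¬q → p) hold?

t: successors {v, y, z}; ¬q → p there: v:T, y:F, z:T. ✓
v: no successors, so ◇(¬q → p) fails. ✗
x: successors {v, y}; ¬q → p there: v:T, y:F. ✓
y: no successors, so ◇(¬q → p) fails. ✗
z: successors {v}; ¬q → p there: v:T. ✓

{t, x, z}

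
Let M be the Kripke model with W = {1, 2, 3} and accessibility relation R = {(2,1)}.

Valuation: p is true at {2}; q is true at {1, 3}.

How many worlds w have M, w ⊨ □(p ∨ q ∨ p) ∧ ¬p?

1: □(p ∨ q ∨ p) is T, ¬p is T. ✓
2: □(p ∨ q ∨ p) is T, ¬p is F. ✗
3: □(p ∨ q ∨ p) is T, ¬p is T. ✓
Satisfying worlds: {1, 3}.

2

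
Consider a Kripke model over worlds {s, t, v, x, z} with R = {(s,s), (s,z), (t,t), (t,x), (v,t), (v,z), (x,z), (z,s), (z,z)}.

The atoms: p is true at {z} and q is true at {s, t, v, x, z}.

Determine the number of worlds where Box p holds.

1

s: successors {s, z}; p there: s:F, z:T. ✗
t: successors {t, x}; p there: t:F, x:F. ✗
v: successors {t, z}; p there: t:F, z:T. ✗
x: successors {z}; p there: z:T. ✓
z: successors {s, z}; p there: s:F, z:T. ✗
Satisfying worlds: {x}.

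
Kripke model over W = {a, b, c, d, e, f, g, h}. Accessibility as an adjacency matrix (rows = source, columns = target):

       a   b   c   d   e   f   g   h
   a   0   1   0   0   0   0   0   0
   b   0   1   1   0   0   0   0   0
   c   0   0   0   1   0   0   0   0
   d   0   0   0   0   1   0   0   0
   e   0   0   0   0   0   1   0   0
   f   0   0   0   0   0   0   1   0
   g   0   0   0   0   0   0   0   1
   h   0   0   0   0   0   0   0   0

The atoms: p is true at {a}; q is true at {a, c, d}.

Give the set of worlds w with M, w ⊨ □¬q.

a: successors {b}; ¬q there: b:T. ✓
b: successors {b, c}; ¬q there: b:T, c:F. ✗
c: successors {d}; ¬q there: d:F. ✗
d: successors {e}; ¬q there: e:T. ✓
e: successors {f}; ¬q there: f:T. ✓
f: successors {g}; ¬q there: g:T. ✓
g: successors {h}; ¬q there: h:T. ✓
h: no successors, so □¬q holds vacuously. ✓

{a, d, e, f, g, h}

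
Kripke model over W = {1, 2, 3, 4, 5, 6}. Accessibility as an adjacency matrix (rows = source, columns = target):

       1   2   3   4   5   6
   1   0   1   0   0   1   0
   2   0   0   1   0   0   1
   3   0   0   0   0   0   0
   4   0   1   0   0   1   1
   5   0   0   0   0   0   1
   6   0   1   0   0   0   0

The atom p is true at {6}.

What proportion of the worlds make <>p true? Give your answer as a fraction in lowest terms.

1/2

1: successors {2, 5}; p there: 2:F, 5:F. ✗
2: successors {3, 6}; p there: 3:F, 6:T. ✓
3: no successors, so <>p fails. ✗
4: successors {2, 5, 6}; p there: 2:F, 5:F, 6:T. ✓
5: successors {6}; p there: 6:T. ✓
6: successors {2}; p there: 2:F. ✗
That's 3 of 6 worlds, so 3/6 = 1/2.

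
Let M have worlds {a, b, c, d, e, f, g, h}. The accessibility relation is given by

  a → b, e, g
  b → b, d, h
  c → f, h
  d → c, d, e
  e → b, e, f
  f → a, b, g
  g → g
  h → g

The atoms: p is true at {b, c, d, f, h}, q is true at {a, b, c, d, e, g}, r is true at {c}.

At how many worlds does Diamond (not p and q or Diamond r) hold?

7

a: successors {b, e, g}; not p and q or Diamond r there: b:F, e:T, g:T. ✓
b: successors {b, d, h}; not p and q or Diamond r there: b:F, d:T, h:F. ✓
c: successors {f, h}; not p and q or Diamond r there: f:F, h:F. ✗
d: successors {c, d, e}; not p and q or Diamond r there: c:F, d:T, e:T. ✓
e: successors {b, e, f}; not p and q or Diamond r there: b:F, e:T, f:F. ✓
f: successors {a, b, g}; not p and q or Diamond r there: a:T, b:F, g:T. ✓
g: successors {g}; not p and q or Diamond r there: g:T. ✓
h: successors {g}; not p and q or Diamond r there: g:T. ✓
Satisfying worlds: {a, b, d, e, f, g, h}.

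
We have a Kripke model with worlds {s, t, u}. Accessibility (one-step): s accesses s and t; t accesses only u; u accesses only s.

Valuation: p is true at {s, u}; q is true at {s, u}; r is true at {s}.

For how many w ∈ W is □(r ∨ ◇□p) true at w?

2

s: successors {s, t}; r ∨ ◇□p there: s:T, t:T. ✓
t: successors {u}; r ∨ ◇□p there: u:F. ✗
u: successors {s}; r ∨ ◇□p there: s:T. ✓
Satisfying worlds: {s, u}.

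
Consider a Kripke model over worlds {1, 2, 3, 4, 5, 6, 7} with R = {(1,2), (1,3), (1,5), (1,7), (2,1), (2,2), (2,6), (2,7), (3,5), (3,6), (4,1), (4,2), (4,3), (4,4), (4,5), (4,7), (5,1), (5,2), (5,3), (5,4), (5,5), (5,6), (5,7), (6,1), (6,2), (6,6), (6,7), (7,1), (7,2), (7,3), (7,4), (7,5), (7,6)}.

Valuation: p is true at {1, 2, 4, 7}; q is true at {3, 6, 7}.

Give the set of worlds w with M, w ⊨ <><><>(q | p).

1: successors {2, 3, 5, 7}; <><>(q | p) there: 2:T, 3:T, 5:T, 7:T. ✓
2: successors {1, 2, 6, 7}; <><>(q | p) there: 1:T, 2:T, 6:T, 7:T. ✓
3: successors {5, 6}; <><>(q | p) there: 5:T, 6:T. ✓
4: successors {1, 2, 3, 4, 5, 7}; <><>(q | p) there: 1:T, 2:T, 3:T, 4:T, 5:T, 7:T. ✓
5: successors {1, 2, 3, 4, 5, 6, 7}; <><>(q | p) there: 1:T, 2:T, 3:T, 4:T, 5:T, 6:T, 7:T. ✓
6: successors {1, 2, 6, 7}; <><>(q | p) there: 1:T, 2:T, 6:T, 7:T. ✓
7: successors {1, 2, 3, 4, 5, 6}; <><>(q | p) there: 1:T, 2:T, 3:T, 4:T, 5:T, 6:T. ✓

{1, 2, 3, 4, 5, 6, 7}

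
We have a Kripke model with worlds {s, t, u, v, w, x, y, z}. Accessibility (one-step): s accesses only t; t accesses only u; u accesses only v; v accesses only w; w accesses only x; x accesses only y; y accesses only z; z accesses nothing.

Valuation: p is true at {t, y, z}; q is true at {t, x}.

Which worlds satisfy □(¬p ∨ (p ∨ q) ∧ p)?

s: successors {t}; ¬p ∨ (p ∨ q) ∧ p there: t:T. ✓
t: successors {u}; ¬p ∨ (p ∨ q) ∧ p there: u:T. ✓
u: successors {v}; ¬p ∨ (p ∨ q) ∧ p there: v:T. ✓
v: successors {w}; ¬p ∨ (p ∨ q) ∧ p there: w:T. ✓
w: successors {x}; ¬p ∨ (p ∨ q) ∧ p there: x:T. ✓
x: successors {y}; ¬p ∨ (p ∨ q) ∧ p there: y:T. ✓
y: successors {z}; ¬p ∨ (p ∨ q) ∧ p there: z:T. ✓
z: no successors, so □(¬p ∨ (p ∨ q) ∧ p) holds vacuously. ✓

{s, t, u, v, w, x, y, z}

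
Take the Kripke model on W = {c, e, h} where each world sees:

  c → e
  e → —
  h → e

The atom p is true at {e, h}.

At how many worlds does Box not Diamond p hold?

c: successors {e}; not Diamond p there: e:T. ✓
e: no successors, so Box not Diamond p holds vacuously. ✓
h: successors {e}; not Diamond p there: e:T. ✓
Satisfying worlds: {c, e, h}.

3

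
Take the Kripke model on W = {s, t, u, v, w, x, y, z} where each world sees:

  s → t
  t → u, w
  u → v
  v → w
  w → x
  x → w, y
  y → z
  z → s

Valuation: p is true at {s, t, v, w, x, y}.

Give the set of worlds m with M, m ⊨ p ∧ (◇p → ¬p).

s: p is T, ◇p → ¬p is F. ✗
t: p is T, ◇p → ¬p is F. ✗
u: p is F, ◇p → ¬p is T. ✗
v: p is T, ◇p → ¬p is F. ✗
w: p is T, ◇p → ¬p is F. ✗
x: p is T, ◇p → ¬p is F. ✗
y: p is T, ◇p → ¬p is T. ✓
z: p is F, ◇p → ¬p is T. ✗

{y}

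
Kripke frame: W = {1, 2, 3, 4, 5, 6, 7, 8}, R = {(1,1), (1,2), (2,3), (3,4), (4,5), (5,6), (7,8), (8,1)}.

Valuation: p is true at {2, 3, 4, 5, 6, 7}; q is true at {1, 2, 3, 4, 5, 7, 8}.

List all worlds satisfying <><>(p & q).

{1, 2, 3, 8}

1: successors {1, 2}; <>(p & q) there: 1:T, 2:T. ✓
2: successors {3}; <>(p & q) there: 3:T. ✓
3: successors {4}; <>(p & q) there: 4:T. ✓
4: successors {5}; <>(p & q) there: 5:F. ✗
5: successors {6}; <>(p & q) there: 6:F. ✗
6: no successors, so <><>(p & q) fails. ✗
7: successors {8}; <>(p & q) there: 8:F. ✗
8: successors {1}; <>(p & q) there: 1:T. ✓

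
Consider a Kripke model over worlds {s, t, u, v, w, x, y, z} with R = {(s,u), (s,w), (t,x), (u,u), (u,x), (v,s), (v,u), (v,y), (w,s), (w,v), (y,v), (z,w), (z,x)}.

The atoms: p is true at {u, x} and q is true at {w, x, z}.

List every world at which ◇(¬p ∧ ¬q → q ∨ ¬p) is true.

{s, t, u, v, w, y, z}

s: successors {u, w}; ¬p ∧ ¬q → q ∨ ¬p there: u:T, w:T. ✓
t: successors {x}; ¬p ∧ ¬q → q ∨ ¬p there: x:T. ✓
u: successors {u, x}; ¬p ∧ ¬q → q ∨ ¬p there: u:T, x:T. ✓
v: successors {s, u, y}; ¬p ∧ ¬q → q ∨ ¬p there: s:T, u:T, y:T. ✓
w: successors {s, v}; ¬p ∧ ¬q → q ∨ ¬p there: s:T, v:T. ✓
x: no successors, so ◇(¬p ∧ ¬q → q ∨ ¬p) fails. ✗
y: successors {v}; ¬p ∧ ¬q → q ∨ ¬p there: v:T. ✓
z: successors {w, x}; ¬p ∧ ¬q → q ∨ ¬p there: w:T, x:T. ✓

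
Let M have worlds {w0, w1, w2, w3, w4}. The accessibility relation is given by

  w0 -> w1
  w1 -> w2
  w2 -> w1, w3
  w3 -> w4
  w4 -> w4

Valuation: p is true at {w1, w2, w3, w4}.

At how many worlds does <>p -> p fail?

w0: <>p is T, p is F. ✗
w1: <>p is T, p is T. ✓
w2: <>p is T, p is T. ✓
w3: <>p is T, p is T. ✓
w4: <>p is T, p is T. ✓
Satisfying worlds: {w1, w2, w3, w4}.
So <>p -> p fails at the other 1 world.

1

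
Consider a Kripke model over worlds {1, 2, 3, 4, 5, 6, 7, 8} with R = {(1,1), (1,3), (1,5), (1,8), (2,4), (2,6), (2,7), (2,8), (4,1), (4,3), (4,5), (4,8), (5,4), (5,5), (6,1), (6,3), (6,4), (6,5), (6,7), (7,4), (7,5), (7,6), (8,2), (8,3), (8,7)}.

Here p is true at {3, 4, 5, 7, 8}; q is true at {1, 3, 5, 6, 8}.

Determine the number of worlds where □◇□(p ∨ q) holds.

4

1: successors {1, 3, 5, 8}; ◇□(p ∨ q) there: 1:T, 3:F, 5:T, 8:T. ✗
2: successors {4, 6, 7, 8}; ◇□(p ∨ q) there: 4:T, 6:T, 7:T, 8:T. ✓
3: no successors, so □◇□(p ∨ q) holds vacuously. ✓
4: successors {1, 3, 5, 8}; ◇□(p ∨ q) there: 1:T, 3:F, 5:T, 8:T. ✗
5: successors {4, 5}; ◇□(p ∨ q) there: 4:T, 5:T. ✓
6: successors {1, 3, 4, 5, 7}; ◇□(p ∨ q) there: 1:T, 3:F, 4:T, 5:T, 7:T. ✗
7: successors {4, 5, 6}; ◇□(p ∨ q) there: 4:T, 5:T, 6:T. ✓
8: successors {2, 3, 7}; ◇□(p ∨ q) there: 2:T, 3:F, 7:T. ✗
Satisfying worlds: {2, 3, 5, 7}.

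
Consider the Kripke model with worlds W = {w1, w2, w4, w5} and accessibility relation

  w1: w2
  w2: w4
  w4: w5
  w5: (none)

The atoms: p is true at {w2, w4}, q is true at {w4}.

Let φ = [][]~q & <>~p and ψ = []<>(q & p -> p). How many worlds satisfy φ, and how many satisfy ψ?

1 and 3

For [][]~q & <>~p:
w1: [][]~q is F, <>~p is F. ✗
w2: [][]~q is T, <>~p is F. ✗
w4: [][]~q is T, <>~p is T. ✓
w5: [][]~q is T, <>~p is F. ✗
— 1 world.
For []<>(q & p -> p):
w1: successors {w2}; <>(q & p -> p) there: w2:T. ✓
w2: successors {w4}; <>(q & p -> p) there: w4:T. ✓
w4: successors {w5}; <>(q & p -> p) there: w5:F. ✗
w5: no successors, so []<>(q & p -> p) holds vacuously. ✓
— 3 worlds.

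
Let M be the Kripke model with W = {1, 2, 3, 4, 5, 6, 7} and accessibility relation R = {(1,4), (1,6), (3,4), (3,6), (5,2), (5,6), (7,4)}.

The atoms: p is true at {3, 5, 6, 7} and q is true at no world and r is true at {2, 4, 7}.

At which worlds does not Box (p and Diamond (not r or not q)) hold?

1: Box (p and Diamond (not r or not q)) is F. ✓
2: Box (p and Diamond (not r or not q)) is T. ✗
3: Box (p and Diamond (not r or not q)) is F. ✓
4: Box (p and Diamond (not r or not q)) is T. ✗
5: Box (p and Diamond (not r or not q)) is F. ✓
6: Box (p and Diamond (not r or not q)) is T. ✗
7: Box (p and Diamond (not r or not q)) is F. ✓

{1, 3, 5, 7}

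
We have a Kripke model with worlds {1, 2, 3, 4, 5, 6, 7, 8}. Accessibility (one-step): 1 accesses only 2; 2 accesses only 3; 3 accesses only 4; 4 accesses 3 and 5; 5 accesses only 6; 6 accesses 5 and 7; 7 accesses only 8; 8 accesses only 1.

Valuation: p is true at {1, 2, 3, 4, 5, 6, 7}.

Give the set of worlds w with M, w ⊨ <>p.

{1, 2, 3, 4, 5, 6, 8}

1: successors {2}; p there: 2:T. ✓
2: successors {3}; p there: 3:T. ✓
3: successors {4}; p there: 4:T. ✓
4: successors {3, 5}; p there: 3:T, 5:T. ✓
5: successors {6}; p there: 6:T. ✓
6: successors {5, 7}; p there: 5:T, 7:T. ✓
7: successors {8}; p there: 8:F. ✗
8: successors {1}; p there: 1:T. ✓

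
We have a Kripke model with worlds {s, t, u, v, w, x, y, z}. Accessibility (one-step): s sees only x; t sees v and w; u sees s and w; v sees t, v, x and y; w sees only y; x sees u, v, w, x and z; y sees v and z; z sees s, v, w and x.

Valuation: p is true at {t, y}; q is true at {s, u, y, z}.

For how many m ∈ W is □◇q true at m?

5

s: successors {x}; ◇q there: x:T. ✓
t: successors {v, w}; ◇q there: v:T, w:T. ✓
u: successors {s, w}; ◇q there: s:F, w:T. ✗
v: successors {t, v, x, y}; ◇q there: t:F, v:T, x:T, y:T. ✗
w: successors {y}; ◇q there: y:T. ✓
x: successors {u, v, w, x, z}; ◇q there: u:T, v:T, w:T, x:T, z:T. ✓
y: successors {v, z}; ◇q there: v:T, z:T. ✓
z: successors {s, v, w, x}; ◇q there: s:F, v:T, w:T, x:T. ✗
Satisfying worlds: {s, t, w, x, y}.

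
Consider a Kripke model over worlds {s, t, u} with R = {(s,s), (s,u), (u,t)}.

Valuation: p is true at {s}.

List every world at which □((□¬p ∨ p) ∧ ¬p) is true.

s: successors {s, u}; (□¬p ∨ p) ∧ ¬p there: s:F, u:T. ✗
t: no successors, so □((□¬p ∨ p) ∧ ¬p) holds vacuously. ✓
u: successors {t}; (□¬p ∨ p) ∧ ¬p there: t:T. ✓

{t, u}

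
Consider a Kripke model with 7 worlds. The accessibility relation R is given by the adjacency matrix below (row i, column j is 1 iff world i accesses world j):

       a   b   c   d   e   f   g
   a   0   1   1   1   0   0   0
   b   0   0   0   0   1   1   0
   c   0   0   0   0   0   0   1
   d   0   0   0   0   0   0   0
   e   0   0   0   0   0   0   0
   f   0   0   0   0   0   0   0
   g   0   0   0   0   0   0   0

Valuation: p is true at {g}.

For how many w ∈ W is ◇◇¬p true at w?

a: successors {b, c, d}; ◇¬p there: b:T, c:F, d:F. ✓
b: successors {e, f}; ◇¬p there: e:F, f:F. ✗
c: successors {g}; ◇¬p there: g:F. ✗
d: no successors, so ◇◇¬p fails. ✗
e: no successors, so ◇◇¬p fails. ✗
f: no successors, so ◇◇¬p fails. ✗
g: no successors, so ◇◇¬p fails. ✗
Satisfying worlds: {a}.

1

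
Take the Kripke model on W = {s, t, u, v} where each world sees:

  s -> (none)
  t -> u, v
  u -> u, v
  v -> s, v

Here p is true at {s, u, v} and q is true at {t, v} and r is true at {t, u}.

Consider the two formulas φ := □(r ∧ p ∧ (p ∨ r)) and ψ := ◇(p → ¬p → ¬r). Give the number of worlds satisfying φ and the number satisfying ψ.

1 and 3

For □(r ∧ p ∧ (p ∨ r)):
s: no successors, so □(r ∧ p ∧ (p ∨ r)) holds vacuously. ✓
t: successors {u, v}; r ∧ p ∧ (p ∨ r) there: u:T, v:F. ✗
u: successors {u, v}; r ∧ p ∧ (p ∨ r) there: u:T, v:F. ✗
v: successors {s, v}; r ∧ p ∧ (p ∨ r) there: s:F, v:F. ✗
— 1 world.
For ◇(p → ¬p → ¬r):
s: no successors, so ◇(p → ¬p → ¬r) fails. ✗
t: successors {u, v}; p → ¬p → ¬r there: u:T, v:T. ✓
u: successors {u, v}; p → ¬p → ¬r there: u:T, v:T. ✓
v: successors {s, v}; p → ¬p → ¬r there: s:T, v:T. ✓
— 3 worlds.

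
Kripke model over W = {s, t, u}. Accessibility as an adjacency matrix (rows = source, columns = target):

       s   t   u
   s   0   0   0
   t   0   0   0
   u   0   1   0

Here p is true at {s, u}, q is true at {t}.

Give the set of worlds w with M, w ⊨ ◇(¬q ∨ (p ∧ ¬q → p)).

{u}

s: no successors, so ◇(¬q ∨ (p ∧ ¬q → p)) fails. ✗
t: no successors, so ◇(¬q ∨ (p ∧ ¬q → p)) fails. ✗
u: successors {t}; ¬q ∨ (p ∧ ¬q → p) there: t:T. ✓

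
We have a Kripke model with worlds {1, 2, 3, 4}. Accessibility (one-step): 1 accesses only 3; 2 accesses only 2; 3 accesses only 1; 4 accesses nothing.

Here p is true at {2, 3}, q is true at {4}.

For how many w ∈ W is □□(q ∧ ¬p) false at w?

1: successors {3}; □(q ∧ ¬p) there: 3:F. ✗
2: successors {2}; □(q ∧ ¬p) there: 2:F. ✗
3: successors {1}; □(q ∧ ¬p) there: 1:F. ✗
4: no successors, so □□(q ∧ ¬p) holds vacuously. ✓
Satisfying worlds: {4}.
So □□(q ∧ ¬p) fails at the other 3 worlds.

3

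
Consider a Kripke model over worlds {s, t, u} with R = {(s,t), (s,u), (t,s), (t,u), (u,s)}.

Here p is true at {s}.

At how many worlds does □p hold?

s: successors {t, u}; p there: t:F, u:F. ✗
t: successors {s, u}; p there: s:T, u:F. ✗
u: successors {s}; p there: s:T. ✓
Satisfying worlds: {u}.

1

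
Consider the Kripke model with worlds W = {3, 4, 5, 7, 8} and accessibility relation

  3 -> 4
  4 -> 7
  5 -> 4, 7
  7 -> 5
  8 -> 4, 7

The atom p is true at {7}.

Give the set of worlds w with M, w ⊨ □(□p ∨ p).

3: successors {4}; □p ∨ p there: 4:T. ✓
4: successors {7}; □p ∨ p there: 7:T. ✓
5: successors {4, 7}; □p ∨ p there: 4:T, 7:T. ✓
7: successors {5}; □p ∨ p there: 5:F. ✗
8: successors {4, 7}; □p ∨ p there: 4:T, 7:T. ✓

{3, 4, 5, 8}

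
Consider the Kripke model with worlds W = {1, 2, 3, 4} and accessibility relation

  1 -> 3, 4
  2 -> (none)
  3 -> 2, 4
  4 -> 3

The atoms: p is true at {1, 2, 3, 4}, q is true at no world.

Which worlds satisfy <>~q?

{1, 3, 4}

1: successors {3, 4}; ~q there: 3:T, 4:T. ✓
2: no successors, so <>~q fails. ✗
3: successors {2, 4}; ~q there: 2:T, 4:T. ✓
4: successors {3}; ~q there: 3:T. ✓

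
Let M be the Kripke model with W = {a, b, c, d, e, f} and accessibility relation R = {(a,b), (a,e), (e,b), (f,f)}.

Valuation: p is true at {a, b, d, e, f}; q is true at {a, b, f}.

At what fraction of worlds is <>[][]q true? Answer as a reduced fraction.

a: successors {b, e}; [][]q there: b:T, e:T. ✓
b: no successors, so <>[][]q fails. ✗
c: no successors, so <>[][]q fails. ✗
d: no successors, so <>[][]q fails. ✗
e: successors {b}; [][]q there: b:T. ✓
f: successors {f}; [][]q there: f:T. ✓
That's 3 of 6 worlds, so 3/6 = 1/2.

1/2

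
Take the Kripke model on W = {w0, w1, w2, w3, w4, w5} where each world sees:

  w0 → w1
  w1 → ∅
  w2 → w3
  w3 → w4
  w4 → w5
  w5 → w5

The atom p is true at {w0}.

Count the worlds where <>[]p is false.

5

w0: successors {w1}; []p there: w1:T. ✓
w1: no successors, so <>[]p fails. ✗
w2: successors {w3}; []p there: w3:F. ✗
w3: successors {w4}; []p there: w4:F. ✗
w4: successors {w5}; []p there: w5:F. ✗
w5: successors {w5}; []p there: w5:F. ✗
Satisfying worlds: {w0}.
So <>[]p fails at the other 5 worlds.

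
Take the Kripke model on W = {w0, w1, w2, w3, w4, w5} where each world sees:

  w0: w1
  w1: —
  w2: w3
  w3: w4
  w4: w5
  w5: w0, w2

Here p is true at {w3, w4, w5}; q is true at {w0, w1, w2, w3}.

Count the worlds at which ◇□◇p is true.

w0: successors {w1}; □◇p there: w1:T. ✓
w1: no successors, so ◇□◇p fails. ✗
w2: successors {w3}; □◇p there: w3:T. ✓
w3: successors {w4}; □◇p there: w4:F. ✗
w4: successors {w5}; □◇p there: w5:F. ✗
w5: successors {w0, w2}; □◇p there: w0:F, w2:T. ✓
Satisfying worlds: {w0, w2, w5}.

3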